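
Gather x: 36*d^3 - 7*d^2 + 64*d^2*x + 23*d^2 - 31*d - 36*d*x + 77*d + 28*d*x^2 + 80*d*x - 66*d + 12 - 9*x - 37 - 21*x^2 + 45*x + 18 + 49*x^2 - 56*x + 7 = 36*d^3 + 16*d^2 - 20*d + x^2*(28*d + 28) + x*(64*d^2 + 44*d - 20)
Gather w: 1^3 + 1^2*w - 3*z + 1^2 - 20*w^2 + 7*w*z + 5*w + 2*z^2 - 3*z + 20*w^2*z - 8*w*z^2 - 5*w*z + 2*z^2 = w^2*(20*z - 20) + w*(-8*z^2 + 2*z + 6) + 4*z^2 - 6*z + 2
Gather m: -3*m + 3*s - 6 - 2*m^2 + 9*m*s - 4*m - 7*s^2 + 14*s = -2*m^2 + m*(9*s - 7) - 7*s^2 + 17*s - 6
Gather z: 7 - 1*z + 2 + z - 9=0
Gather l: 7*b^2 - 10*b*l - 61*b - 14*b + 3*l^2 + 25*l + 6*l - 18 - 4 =7*b^2 - 75*b + 3*l^2 + l*(31 - 10*b) - 22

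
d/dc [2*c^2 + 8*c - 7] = 4*c + 8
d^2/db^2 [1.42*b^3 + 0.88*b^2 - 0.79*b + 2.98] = 8.52*b + 1.76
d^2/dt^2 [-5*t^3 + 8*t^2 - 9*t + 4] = 16 - 30*t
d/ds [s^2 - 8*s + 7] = 2*s - 8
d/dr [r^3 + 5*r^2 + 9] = r*(3*r + 10)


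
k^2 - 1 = (k - 1)*(k + 1)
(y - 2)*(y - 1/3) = y^2 - 7*y/3 + 2/3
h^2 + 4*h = h*(h + 4)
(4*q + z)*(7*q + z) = 28*q^2 + 11*q*z + z^2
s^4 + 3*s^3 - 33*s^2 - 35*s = s*(s - 5)*(s + 1)*(s + 7)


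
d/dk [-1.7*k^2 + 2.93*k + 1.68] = 2.93 - 3.4*k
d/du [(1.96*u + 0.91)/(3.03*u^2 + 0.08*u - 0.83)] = (5.9388*u^2 + 0.1568*u - (1.96*u + 0.91)*(6.06*u + 0.08) - 1.6268)/(3.03*u^2 + 0.08*u - 0.83)^2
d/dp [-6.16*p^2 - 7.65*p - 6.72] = -12.32*p - 7.65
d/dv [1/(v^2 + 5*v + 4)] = (-2*v - 5)/(v^2 + 5*v + 4)^2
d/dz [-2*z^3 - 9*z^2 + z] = -6*z^2 - 18*z + 1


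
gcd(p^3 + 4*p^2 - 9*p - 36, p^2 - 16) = p + 4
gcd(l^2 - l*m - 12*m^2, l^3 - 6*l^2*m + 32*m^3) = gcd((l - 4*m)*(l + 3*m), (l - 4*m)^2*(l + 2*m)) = l - 4*m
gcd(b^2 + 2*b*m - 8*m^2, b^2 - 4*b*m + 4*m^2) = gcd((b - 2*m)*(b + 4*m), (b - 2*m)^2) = b - 2*m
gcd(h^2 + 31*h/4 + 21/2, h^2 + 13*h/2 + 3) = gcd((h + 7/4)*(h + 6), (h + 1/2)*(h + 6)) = h + 6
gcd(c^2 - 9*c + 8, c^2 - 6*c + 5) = c - 1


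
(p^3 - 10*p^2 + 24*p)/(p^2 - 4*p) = p - 6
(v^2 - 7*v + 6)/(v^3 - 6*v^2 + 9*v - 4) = (v - 6)/(v^2 - 5*v + 4)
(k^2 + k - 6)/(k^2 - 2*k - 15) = (k - 2)/(k - 5)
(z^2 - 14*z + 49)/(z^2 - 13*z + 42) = (z - 7)/(z - 6)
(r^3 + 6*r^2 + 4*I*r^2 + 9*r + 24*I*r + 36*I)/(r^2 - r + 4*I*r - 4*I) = (r^2 + 6*r + 9)/(r - 1)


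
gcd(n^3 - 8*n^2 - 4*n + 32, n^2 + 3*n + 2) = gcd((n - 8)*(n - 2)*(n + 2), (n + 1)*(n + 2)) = n + 2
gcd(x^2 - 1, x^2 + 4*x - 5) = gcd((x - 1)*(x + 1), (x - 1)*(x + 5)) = x - 1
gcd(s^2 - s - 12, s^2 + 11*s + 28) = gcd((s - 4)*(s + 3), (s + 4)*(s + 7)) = 1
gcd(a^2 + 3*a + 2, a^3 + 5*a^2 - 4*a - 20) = a + 2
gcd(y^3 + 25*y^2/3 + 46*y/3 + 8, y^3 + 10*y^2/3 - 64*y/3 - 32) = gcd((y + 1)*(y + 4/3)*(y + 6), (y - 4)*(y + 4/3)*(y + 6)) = y^2 + 22*y/3 + 8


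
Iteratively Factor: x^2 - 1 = (x - 1)*(x + 1)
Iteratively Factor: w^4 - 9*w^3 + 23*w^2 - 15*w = (w)*(w^3 - 9*w^2 + 23*w - 15) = w*(w - 3)*(w^2 - 6*w + 5) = w*(w - 3)*(w - 1)*(w - 5)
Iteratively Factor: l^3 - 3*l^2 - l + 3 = (l + 1)*(l^2 - 4*l + 3) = (l - 3)*(l + 1)*(l - 1)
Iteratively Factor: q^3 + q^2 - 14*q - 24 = (q + 2)*(q^2 - q - 12) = (q + 2)*(q + 3)*(q - 4)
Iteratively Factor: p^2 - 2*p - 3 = (p + 1)*(p - 3)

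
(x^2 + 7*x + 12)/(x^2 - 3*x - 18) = (x + 4)/(x - 6)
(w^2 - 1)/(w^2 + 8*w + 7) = (w - 1)/(w + 7)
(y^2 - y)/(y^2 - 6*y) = (y - 1)/(y - 6)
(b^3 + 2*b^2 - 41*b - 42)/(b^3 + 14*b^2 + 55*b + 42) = (b - 6)/(b + 6)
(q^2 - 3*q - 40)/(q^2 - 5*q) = (q^2 - 3*q - 40)/(q*(q - 5))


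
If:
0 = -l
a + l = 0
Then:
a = 0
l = 0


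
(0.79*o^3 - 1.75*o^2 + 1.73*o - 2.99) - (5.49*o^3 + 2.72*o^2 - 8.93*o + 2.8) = -4.7*o^3 - 4.47*o^2 + 10.66*o - 5.79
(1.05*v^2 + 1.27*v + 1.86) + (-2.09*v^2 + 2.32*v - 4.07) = -1.04*v^2 + 3.59*v - 2.21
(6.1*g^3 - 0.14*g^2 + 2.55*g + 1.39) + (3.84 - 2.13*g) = 6.1*g^3 - 0.14*g^2 + 0.42*g + 5.23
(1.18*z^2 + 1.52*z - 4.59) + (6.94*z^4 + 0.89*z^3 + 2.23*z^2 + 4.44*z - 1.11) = 6.94*z^4 + 0.89*z^3 + 3.41*z^2 + 5.96*z - 5.7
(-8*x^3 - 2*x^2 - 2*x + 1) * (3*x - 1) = -24*x^4 + 2*x^3 - 4*x^2 + 5*x - 1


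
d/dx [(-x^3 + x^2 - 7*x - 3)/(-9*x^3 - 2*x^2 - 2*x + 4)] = (11*x^4 - 122*x^3 - 109*x^2 - 4*x - 34)/(81*x^6 + 36*x^5 + 40*x^4 - 64*x^3 - 12*x^2 - 16*x + 16)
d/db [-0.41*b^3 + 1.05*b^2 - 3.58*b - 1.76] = -1.23*b^2 + 2.1*b - 3.58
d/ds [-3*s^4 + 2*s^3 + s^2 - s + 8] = -12*s^3 + 6*s^2 + 2*s - 1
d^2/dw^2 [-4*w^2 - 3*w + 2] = -8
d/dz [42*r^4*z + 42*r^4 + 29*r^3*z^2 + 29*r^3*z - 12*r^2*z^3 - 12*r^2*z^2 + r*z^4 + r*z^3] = r*(42*r^3 + 58*r^2*z + 29*r^2 - 36*r*z^2 - 24*r*z + 4*z^3 + 3*z^2)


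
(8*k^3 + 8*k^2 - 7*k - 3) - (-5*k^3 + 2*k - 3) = 13*k^3 + 8*k^2 - 9*k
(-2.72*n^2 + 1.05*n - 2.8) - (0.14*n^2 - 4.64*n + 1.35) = -2.86*n^2 + 5.69*n - 4.15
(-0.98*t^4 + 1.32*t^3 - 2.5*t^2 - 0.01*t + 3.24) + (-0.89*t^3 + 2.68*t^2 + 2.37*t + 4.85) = -0.98*t^4 + 0.43*t^3 + 0.18*t^2 + 2.36*t + 8.09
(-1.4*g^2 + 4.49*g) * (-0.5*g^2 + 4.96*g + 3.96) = 0.7*g^4 - 9.189*g^3 + 16.7264*g^2 + 17.7804*g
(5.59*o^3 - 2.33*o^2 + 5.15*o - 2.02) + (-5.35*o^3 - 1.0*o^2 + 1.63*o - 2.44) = 0.24*o^3 - 3.33*o^2 + 6.78*o - 4.46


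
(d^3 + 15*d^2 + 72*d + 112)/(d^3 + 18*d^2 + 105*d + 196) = (d + 4)/(d + 7)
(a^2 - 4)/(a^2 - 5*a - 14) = (a - 2)/(a - 7)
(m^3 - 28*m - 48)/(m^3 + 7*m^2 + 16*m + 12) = (m^2 - 2*m - 24)/(m^2 + 5*m + 6)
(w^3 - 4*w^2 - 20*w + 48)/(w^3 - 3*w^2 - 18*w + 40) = (w - 6)/(w - 5)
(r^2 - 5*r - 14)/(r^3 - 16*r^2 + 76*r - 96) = (r^2 - 5*r - 14)/(r^3 - 16*r^2 + 76*r - 96)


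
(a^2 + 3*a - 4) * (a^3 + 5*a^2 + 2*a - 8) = a^5 + 8*a^4 + 13*a^3 - 22*a^2 - 32*a + 32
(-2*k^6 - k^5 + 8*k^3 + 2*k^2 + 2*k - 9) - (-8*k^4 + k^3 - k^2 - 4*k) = -2*k^6 - k^5 + 8*k^4 + 7*k^3 + 3*k^2 + 6*k - 9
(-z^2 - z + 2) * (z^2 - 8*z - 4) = -z^4 + 7*z^3 + 14*z^2 - 12*z - 8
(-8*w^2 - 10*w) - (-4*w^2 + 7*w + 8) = -4*w^2 - 17*w - 8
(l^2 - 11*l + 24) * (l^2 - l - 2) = l^4 - 12*l^3 + 33*l^2 - 2*l - 48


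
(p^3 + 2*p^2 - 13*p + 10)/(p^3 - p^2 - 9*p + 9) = (p^2 + 3*p - 10)/(p^2 - 9)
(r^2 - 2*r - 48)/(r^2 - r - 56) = (r + 6)/(r + 7)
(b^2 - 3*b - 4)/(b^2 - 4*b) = (b + 1)/b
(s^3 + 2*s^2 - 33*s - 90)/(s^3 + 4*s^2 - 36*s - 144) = (s^2 + 8*s + 15)/(s^2 + 10*s + 24)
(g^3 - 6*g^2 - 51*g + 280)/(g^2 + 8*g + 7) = (g^2 - 13*g + 40)/(g + 1)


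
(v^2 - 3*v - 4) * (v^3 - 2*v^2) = v^5 - 5*v^4 + 2*v^3 + 8*v^2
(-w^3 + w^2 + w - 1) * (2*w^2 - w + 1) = -2*w^5 + 3*w^4 - 2*w^2 + 2*w - 1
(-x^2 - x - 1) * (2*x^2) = -2*x^4 - 2*x^3 - 2*x^2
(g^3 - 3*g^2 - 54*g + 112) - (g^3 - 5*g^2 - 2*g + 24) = 2*g^2 - 52*g + 88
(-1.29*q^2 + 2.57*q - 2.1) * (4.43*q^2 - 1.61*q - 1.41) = -5.7147*q^4 + 13.462*q^3 - 11.6218*q^2 - 0.242699999999999*q + 2.961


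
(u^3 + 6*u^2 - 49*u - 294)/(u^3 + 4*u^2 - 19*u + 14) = (u^2 - u - 42)/(u^2 - 3*u + 2)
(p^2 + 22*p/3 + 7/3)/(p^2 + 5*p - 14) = (p + 1/3)/(p - 2)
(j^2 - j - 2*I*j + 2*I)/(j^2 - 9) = (j^2 - j - 2*I*j + 2*I)/(j^2 - 9)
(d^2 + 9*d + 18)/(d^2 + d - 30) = (d + 3)/(d - 5)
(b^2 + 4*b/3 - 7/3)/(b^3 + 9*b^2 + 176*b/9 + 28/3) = 3*(b - 1)/(3*b^2 + 20*b + 12)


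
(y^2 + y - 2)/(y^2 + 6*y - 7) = (y + 2)/(y + 7)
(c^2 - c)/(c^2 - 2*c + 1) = c/(c - 1)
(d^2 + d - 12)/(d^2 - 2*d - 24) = (d - 3)/(d - 6)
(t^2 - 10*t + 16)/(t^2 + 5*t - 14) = (t - 8)/(t + 7)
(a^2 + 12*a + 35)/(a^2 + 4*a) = (a^2 + 12*a + 35)/(a*(a + 4))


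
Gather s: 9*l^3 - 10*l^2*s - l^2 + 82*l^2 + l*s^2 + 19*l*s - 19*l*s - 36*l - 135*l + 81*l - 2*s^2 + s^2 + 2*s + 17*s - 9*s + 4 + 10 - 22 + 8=9*l^3 + 81*l^2 - 90*l + s^2*(l - 1) + s*(10 - 10*l^2)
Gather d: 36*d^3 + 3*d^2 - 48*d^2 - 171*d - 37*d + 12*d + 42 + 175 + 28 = 36*d^3 - 45*d^2 - 196*d + 245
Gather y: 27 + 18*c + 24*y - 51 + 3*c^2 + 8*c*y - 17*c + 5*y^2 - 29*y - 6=3*c^2 + c + 5*y^2 + y*(8*c - 5) - 30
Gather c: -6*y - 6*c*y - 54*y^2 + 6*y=-6*c*y - 54*y^2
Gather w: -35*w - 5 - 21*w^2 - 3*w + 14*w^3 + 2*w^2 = 14*w^3 - 19*w^2 - 38*w - 5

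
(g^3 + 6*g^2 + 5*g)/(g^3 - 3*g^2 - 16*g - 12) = g*(g + 5)/(g^2 - 4*g - 12)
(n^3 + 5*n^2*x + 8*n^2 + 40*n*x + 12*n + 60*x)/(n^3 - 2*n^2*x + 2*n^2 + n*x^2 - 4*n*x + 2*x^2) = (n^2 + 5*n*x + 6*n + 30*x)/(n^2 - 2*n*x + x^2)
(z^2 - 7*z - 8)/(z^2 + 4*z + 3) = (z - 8)/(z + 3)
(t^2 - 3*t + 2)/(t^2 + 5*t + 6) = (t^2 - 3*t + 2)/(t^2 + 5*t + 6)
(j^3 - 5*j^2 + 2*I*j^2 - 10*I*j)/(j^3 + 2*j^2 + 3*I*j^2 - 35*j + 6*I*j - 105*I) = j*(j + 2*I)/(j^2 + j*(7 + 3*I) + 21*I)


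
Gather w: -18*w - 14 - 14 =-18*w - 28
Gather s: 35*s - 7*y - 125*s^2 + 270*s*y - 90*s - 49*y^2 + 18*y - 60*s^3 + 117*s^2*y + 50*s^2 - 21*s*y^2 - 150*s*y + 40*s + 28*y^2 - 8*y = -60*s^3 + s^2*(117*y - 75) + s*(-21*y^2 + 120*y - 15) - 21*y^2 + 3*y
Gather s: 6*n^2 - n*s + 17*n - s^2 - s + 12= 6*n^2 + 17*n - s^2 + s*(-n - 1) + 12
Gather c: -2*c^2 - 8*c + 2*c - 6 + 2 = -2*c^2 - 6*c - 4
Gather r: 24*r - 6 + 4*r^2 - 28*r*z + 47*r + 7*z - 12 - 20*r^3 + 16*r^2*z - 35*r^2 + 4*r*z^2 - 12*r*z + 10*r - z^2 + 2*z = -20*r^3 + r^2*(16*z - 31) + r*(4*z^2 - 40*z + 81) - z^2 + 9*z - 18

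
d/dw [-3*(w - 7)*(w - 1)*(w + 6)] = -9*w^2 + 12*w + 123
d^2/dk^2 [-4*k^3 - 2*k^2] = -24*k - 4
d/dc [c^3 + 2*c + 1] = 3*c^2 + 2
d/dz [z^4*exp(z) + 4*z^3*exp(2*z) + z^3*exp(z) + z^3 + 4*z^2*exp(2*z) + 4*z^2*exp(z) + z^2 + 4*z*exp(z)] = z^4*exp(z) + 8*z^3*exp(2*z) + 5*z^3*exp(z) + 20*z^2*exp(2*z) + 7*z^2*exp(z) + 3*z^2 + 8*z*exp(2*z) + 12*z*exp(z) + 2*z + 4*exp(z)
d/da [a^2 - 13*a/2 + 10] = 2*a - 13/2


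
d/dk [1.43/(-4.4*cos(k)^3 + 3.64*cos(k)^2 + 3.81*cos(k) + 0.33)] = (-18.876*cos(k)^2 + 10.4104*cos(k) + 5.4483)*sin(k)/(-4.4*cos(k)^3 + 3.64*cos(k)^2 + 3.81*cos(k) + 0.33)^2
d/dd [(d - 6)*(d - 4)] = 2*d - 10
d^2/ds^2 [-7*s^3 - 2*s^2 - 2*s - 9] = -42*s - 4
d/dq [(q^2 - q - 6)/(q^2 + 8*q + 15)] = 3*(3*q^2 + 14*q + 11)/(q^4 + 16*q^3 + 94*q^2 + 240*q + 225)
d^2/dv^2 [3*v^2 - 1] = 6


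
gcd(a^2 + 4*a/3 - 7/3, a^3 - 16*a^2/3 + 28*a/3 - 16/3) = 1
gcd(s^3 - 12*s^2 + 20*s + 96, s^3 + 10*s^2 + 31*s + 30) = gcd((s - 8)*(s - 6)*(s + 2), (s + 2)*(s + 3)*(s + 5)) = s + 2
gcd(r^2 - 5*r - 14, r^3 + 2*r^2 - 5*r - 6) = 1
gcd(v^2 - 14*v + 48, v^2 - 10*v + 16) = v - 8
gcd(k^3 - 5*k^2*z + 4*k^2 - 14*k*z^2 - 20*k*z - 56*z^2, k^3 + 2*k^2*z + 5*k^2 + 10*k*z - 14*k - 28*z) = k + 2*z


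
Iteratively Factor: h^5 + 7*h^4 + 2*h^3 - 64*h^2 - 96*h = (h)*(h^4 + 7*h^3 + 2*h^2 - 64*h - 96) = h*(h + 4)*(h^3 + 3*h^2 - 10*h - 24) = h*(h + 4)^2*(h^2 - h - 6) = h*(h + 2)*(h + 4)^2*(h - 3)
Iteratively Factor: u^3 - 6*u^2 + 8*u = (u)*(u^2 - 6*u + 8) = u*(u - 4)*(u - 2)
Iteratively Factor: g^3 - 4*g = (g + 2)*(g^2 - 2*g) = g*(g + 2)*(g - 2)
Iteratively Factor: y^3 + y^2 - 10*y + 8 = (y - 1)*(y^2 + 2*y - 8) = (y - 1)*(y + 4)*(y - 2)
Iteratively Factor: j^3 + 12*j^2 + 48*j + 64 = (j + 4)*(j^2 + 8*j + 16) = (j + 4)^2*(j + 4)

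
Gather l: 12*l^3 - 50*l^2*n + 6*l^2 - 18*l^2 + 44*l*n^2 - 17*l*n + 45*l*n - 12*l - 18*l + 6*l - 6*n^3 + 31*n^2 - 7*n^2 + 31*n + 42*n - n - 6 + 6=12*l^3 + l^2*(-50*n - 12) + l*(44*n^2 + 28*n - 24) - 6*n^3 + 24*n^2 + 72*n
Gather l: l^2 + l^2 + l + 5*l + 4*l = 2*l^2 + 10*l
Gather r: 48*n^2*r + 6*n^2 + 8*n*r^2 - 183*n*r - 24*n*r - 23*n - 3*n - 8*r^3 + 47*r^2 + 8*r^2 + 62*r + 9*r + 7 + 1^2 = 6*n^2 - 26*n - 8*r^3 + r^2*(8*n + 55) + r*(48*n^2 - 207*n + 71) + 8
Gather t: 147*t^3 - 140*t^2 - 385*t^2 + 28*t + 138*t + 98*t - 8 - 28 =147*t^3 - 525*t^2 + 264*t - 36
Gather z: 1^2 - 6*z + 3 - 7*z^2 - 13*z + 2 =-7*z^2 - 19*z + 6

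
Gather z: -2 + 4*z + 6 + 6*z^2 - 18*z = 6*z^2 - 14*z + 4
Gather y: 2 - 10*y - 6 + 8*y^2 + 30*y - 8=8*y^2 + 20*y - 12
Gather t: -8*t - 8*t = -16*t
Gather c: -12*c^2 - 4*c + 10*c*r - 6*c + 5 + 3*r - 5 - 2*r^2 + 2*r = -12*c^2 + c*(10*r - 10) - 2*r^2 + 5*r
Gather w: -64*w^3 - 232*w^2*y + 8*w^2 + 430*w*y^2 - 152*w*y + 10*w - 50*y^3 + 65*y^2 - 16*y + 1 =-64*w^3 + w^2*(8 - 232*y) + w*(430*y^2 - 152*y + 10) - 50*y^3 + 65*y^2 - 16*y + 1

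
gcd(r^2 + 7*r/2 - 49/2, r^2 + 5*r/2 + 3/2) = 1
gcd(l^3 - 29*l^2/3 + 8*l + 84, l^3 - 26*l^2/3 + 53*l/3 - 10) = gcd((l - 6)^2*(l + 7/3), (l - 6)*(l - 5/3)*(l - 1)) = l - 6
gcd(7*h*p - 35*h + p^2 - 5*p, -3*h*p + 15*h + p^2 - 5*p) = p - 5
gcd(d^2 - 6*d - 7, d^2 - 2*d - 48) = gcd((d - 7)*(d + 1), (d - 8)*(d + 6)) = 1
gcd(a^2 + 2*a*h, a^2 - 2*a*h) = a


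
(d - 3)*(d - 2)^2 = d^3 - 7*d^2 + 16*d - 12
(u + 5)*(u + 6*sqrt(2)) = u^2 + 5*u + 6*sqrt(2)*u + 30*sqrt(2)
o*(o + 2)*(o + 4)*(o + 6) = o^4 + 12*o^3 + 44*o^2 + 48*o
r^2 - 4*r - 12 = (r - 6)*(r + 2)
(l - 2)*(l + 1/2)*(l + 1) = l^3 - l^2/2 - 5*l/2 - 1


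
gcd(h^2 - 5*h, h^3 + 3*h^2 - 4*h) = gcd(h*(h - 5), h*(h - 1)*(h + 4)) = h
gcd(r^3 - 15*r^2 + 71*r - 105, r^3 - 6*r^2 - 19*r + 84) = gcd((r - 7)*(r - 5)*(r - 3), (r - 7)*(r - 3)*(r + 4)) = r^2 - 10*r + 21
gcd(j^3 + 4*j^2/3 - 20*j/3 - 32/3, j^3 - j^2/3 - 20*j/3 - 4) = j + 2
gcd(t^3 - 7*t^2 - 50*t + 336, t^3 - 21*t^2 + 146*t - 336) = t^2 - 14*t + 48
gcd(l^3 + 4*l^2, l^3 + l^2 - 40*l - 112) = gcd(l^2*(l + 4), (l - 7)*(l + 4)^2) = l + 4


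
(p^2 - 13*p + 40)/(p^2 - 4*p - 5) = (p - 8)/(p + 1)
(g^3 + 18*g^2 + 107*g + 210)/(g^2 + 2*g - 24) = (g^2 + 12*g + 35)/(g - 4)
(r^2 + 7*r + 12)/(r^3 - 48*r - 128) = (r + 3)/(r^2 - 4*r - 32)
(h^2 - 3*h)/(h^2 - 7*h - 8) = h*(3 - h)/(-h^2 + 7*h + 8)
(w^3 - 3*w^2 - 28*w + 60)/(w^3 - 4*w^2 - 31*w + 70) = (w - 6)/(w - 7)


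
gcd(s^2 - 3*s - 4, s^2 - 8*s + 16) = s - 4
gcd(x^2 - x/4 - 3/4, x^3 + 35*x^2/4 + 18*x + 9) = x + 3/4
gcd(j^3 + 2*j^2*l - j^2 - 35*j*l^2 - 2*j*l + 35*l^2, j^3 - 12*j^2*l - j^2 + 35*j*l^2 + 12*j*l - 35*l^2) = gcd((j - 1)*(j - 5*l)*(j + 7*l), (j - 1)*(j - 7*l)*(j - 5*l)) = j^2 - 5*j*l - j + 5*l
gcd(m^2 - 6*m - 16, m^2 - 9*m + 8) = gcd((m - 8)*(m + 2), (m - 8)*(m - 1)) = m - 8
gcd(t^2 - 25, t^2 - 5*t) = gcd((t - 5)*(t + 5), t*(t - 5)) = t - 5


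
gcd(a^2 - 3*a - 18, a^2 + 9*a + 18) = a + 3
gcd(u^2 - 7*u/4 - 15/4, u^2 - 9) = u - 3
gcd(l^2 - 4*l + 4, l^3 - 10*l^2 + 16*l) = l - 2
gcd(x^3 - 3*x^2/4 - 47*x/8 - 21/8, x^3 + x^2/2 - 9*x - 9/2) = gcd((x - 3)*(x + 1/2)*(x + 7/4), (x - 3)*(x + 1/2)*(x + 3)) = x^2 - 5*x/2 - 3/2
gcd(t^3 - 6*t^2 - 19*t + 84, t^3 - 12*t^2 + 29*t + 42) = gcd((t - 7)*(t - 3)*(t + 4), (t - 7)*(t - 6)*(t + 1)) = t - 7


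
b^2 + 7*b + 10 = (b + 2)*(b + 5)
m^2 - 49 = (m - 7)*(m + 7)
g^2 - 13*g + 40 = (g - 8)*(g - 5)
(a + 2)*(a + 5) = a^2 + 7*a + 10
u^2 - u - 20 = (u - 5)*(u + 4)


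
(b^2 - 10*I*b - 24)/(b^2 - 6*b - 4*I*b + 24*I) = (b - 6*I)/(b - 6)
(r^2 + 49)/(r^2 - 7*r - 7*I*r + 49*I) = (r + 7*I)/(r - 7)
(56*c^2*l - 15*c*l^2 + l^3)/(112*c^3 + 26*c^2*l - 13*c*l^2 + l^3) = l/(2*c + l)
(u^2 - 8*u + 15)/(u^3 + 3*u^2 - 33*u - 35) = (u - 3)/(u^2 + 8*u + 7)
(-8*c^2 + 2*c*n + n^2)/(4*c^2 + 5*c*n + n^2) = (-2*c + n)/(c + n)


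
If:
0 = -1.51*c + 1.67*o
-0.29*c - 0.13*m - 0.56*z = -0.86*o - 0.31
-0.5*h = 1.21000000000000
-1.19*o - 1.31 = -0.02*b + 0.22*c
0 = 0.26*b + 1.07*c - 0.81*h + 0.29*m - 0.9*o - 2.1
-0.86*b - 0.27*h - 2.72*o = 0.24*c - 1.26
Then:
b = 5.15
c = -0.93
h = -2.42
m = -3.31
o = -0.84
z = 0.51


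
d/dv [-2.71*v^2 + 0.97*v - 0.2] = 0.97 - 5.42*v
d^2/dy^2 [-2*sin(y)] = 2*sin(y)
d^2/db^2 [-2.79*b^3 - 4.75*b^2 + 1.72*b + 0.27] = -16.74*b - 9.5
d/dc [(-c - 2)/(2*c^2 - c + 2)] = (-2*c^2 + c + (c + 2)*(4*c - 1) - 2)/(2*c^2 - c + 2)^2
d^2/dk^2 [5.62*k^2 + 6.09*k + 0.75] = 11.2400000000000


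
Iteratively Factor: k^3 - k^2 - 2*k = (k - 2)*(k^2 + k) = (k - 2)*(k + 1)*(k)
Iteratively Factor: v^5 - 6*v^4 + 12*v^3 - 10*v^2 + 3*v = (v)*(v^4 - 6*v^3 + 12*v^2 - 10*v + 3) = v*(v - 3)*(v^3 - 3*v^2 + 3*v - 1) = v*(v - 3)*(v - 1)*(v^2 - 2*v + 1) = v*(v - 3)*(v - 1)^2*(v - 1)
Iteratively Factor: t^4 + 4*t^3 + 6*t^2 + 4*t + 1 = (t + 1)*(t^3 + 3*t^2 + 3*t + 1) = (t + 1)^2*(t^2 + 2*t + 1) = (t + 1)^3*(t + 1)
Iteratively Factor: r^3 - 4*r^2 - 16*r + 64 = (r + 4)*(r^2 - 8*r + 16) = (r - 4)*(r + 4)*(r - 4)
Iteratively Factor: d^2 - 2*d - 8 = (d - 4)*(d + 2)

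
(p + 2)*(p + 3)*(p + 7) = p^3 + 12*p^2 + 41*p + 42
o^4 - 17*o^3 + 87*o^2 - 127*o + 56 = (o - 8)*(o - 7)*(o - 1)^2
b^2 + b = b*(b + 1)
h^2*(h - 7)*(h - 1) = h^4 - 8*h^3 + 7*h^2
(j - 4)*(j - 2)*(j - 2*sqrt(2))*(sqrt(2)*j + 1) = sqrt(2)*j^4 - 6*sqrt(2)*j^3 - 3*j^3 + 6*sqrt(2)*j^2 + 18*j^2 - 24*j + 12*sqrt(2)*j - 16*sqrt(2)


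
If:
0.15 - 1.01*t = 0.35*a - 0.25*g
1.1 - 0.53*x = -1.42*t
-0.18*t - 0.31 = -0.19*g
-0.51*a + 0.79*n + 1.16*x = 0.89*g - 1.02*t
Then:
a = 3.30519961876522 - 0.824494334427618*x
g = 0.353595255744996*x + 0.89770200148258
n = 4.14524991387365 - 2.08417285860399*x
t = 0.373239436619718*x - 0.774647887323944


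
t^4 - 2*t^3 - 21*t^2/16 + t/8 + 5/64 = (t - 5/2)*(t - 1/4)*(t + 1/4)*(t + 1/2)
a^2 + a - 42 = (a - 6)*(a + 7)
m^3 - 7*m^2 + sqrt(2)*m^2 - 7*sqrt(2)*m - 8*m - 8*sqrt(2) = (m - 8)*(m + 1)*(m + sqrt(2))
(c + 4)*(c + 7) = c^2 + 11*c + 28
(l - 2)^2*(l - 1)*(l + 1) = l^4 - 4*l^3 + 3*l^2 + 4*l - 4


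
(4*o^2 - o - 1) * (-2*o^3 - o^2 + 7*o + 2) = -8*o^5 - 2*o^4 + 31*o^3 + 2*o^2 - 9*o - 2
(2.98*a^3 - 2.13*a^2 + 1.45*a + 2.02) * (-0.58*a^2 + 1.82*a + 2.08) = -1.7284*a^5 + 6.659*a^4 + 1.4808*a^3 - 2.963*a^2 + 6.6924*a + 4.2016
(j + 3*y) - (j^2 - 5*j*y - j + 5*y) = -j^2 + 5*j*y + 2*j - 2*y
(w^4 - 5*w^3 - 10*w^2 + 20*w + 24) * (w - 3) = w^5 - 8*w^4 + 5*w^3 + 50*w^2 - 36*w - 72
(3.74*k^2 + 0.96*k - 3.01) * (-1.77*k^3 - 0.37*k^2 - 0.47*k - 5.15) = -6.6198*k^5 - 3.083*k^4 + 3.2147*k^3 - 18.5985*k^2 - 3.5293*k + 15.5015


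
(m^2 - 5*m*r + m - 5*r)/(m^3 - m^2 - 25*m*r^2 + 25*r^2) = (m + 1)/(m^2 + 5*m*r - m - 5*r)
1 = 1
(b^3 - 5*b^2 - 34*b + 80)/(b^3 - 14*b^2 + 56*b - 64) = (b + 5)/(b - 4)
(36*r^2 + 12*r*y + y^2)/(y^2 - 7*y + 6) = (36*r^2 + 12*r*y + y^2)/(y^2 - 7*y + 6)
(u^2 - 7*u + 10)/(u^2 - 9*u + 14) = (u - 5)/(u - 7)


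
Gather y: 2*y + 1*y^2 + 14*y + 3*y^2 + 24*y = 4*y^2 + 40*y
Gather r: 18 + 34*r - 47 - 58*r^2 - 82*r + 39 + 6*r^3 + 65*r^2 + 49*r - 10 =6*r^3 + 7*r^2 + r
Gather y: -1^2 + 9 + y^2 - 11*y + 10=y^2 - 11*y + 18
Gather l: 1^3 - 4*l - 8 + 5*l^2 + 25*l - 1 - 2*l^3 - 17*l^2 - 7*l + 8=-2*l^3 - 12*l^2 + 14*l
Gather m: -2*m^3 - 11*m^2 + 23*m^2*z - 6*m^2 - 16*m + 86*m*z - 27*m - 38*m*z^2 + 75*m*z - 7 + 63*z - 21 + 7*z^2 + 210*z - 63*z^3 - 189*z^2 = -2*m^3 + m^2*(23*z - 17) + m*(-38*z^2 + 161*z - 43) - 63*z^3 - 182*z^2 + 273*z - 28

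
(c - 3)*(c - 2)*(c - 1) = c^3 - 6*c^2 + 11*c - 6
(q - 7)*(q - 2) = q^2 - 9*q + 14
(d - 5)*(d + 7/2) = d^2 - 3*d/2 - 35/2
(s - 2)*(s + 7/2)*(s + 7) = s^3 + 17*s^2/2 + 7*s/2 - 49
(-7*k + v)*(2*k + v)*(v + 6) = -14*k^2*v - 84*k^2 - 5*k*v^2 - 30*k*v + v^3 + 6*v^2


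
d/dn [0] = 0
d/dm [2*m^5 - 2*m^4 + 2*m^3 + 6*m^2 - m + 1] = 10*m^4 - 8*m^3 + 6*m^2 + 12*m - 1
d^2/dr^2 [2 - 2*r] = 0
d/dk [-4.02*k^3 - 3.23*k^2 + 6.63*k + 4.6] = -12.06*k^2 - 6.46*k + 6.63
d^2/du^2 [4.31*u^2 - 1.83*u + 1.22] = 8.62000000000000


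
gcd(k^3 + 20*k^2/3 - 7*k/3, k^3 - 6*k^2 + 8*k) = k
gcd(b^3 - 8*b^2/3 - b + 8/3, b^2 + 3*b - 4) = b - 1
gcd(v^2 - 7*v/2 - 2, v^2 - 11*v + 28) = v - 4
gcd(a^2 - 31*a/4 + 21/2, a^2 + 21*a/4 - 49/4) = a - 7/4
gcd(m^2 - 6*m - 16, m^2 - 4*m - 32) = m - 8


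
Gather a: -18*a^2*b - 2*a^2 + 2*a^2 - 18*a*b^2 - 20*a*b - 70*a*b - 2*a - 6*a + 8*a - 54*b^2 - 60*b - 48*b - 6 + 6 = -18*a^2*b + a*(-18*b^2 - 90*b) - 54*b^2 - 108*b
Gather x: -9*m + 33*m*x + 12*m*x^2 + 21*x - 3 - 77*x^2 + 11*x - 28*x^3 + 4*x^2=-9*m - 28*x^3 + x^2*(12*m - 73) + x*(33*m + 32) - 3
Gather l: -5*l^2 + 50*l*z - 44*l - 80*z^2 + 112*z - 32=-5*l^2 + l*(50*z - 44) - 80*z^2 + 112*z - 32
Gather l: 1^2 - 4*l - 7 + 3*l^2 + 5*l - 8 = 3*l^2 + l - 14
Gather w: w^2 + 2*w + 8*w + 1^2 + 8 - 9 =w^2 + 10*w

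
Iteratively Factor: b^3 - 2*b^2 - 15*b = (b + 3)*(b^2 - 5*b) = (b - 5)*(b + 3)*(b)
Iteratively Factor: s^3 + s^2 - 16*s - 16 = (s + 1)*(s^2 - 16) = (s - 4)*(s + 1)*(s + 4)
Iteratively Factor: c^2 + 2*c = (c)*(c + 2)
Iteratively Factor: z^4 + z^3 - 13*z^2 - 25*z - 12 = (z + 1)*(z^3 - 13*z - 12) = (z + 1)*(z + 3)*(z^2 - 3*z - 4) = (z + 1)^2*(z + 3)*(z - 4)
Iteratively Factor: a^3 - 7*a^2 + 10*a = (a - 5)*(a^2 - 2*a) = a*(a - 5)*(a - 2)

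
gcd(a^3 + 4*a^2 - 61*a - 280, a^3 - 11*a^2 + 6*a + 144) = a - 8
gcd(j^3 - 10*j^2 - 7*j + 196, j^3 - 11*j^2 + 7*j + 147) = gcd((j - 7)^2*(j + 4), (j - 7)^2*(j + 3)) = j^2 - 14*j + 49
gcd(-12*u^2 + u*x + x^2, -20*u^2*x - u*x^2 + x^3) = 4*u + x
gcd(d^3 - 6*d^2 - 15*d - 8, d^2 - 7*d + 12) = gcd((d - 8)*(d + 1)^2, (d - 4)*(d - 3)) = 1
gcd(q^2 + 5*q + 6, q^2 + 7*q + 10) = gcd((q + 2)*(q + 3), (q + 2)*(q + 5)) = q + 2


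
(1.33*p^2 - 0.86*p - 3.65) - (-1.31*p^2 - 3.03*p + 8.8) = 2.64*p^2 + 2.17*p - 12.45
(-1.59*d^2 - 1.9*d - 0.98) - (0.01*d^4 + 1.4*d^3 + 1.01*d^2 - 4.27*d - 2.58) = -0.01*d^4 - 1.4*d^3 - 2.6*d^2 + 2.37*d + 1.6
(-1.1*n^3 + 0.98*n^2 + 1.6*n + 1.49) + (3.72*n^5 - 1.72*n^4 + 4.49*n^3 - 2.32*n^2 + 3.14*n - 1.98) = 3.72*n^5 - 1.72*n^4 + 3.39*n^3 - 1.34*n^2 + 4.74*n - 0.49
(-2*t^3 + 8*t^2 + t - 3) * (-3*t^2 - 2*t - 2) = 6*t^5 - 20*t^4 - 15*t^3 - 9*t^2 + 4*t + 6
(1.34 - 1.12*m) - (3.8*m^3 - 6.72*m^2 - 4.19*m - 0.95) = -3.8*m^3 + 6.72*m^2 + 3.07*m + 2.29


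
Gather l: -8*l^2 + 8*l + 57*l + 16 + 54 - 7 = -8*l^2 + 65*l + 63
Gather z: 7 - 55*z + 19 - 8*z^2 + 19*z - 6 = -8*z^2 - 36*z + 20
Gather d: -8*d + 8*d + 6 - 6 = 0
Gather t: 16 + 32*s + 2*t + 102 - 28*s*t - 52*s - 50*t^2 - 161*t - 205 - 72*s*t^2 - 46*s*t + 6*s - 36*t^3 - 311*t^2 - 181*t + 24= -14*s - 36*t^3 + t^2*(-72*s - 361) + t*(-74*s - 340) - 63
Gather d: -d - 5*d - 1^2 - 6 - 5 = -6*d - 12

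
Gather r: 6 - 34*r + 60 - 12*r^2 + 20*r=-12*r^2 - 14*r + 66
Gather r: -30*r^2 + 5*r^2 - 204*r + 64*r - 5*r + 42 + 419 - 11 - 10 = -25*r^2 - 145*r + 440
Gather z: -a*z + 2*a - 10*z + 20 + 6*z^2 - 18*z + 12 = 2*a + 6*z^2 + z*(-a - 28) + 32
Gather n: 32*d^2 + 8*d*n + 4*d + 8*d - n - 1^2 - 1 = 32*d^2 + 12*d + n*(8*d - 1) - 2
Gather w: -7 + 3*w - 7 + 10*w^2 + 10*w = 10*w^2 + 13*w - 14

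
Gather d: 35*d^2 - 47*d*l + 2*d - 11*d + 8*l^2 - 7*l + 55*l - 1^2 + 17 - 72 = 35*d^2 + d*(-47*l - 9) + 8*l^2 + 48*l - 56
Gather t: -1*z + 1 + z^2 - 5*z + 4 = z^2 - 6*z + 5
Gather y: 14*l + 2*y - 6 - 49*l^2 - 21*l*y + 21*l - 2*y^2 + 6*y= -49*l^2 + 35*l - 2*y^2 + y*(8 - 21*l) - 6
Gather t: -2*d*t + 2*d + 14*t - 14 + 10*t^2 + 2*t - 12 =2*d + 10*t^2 + t*(16 - 2*d) - 26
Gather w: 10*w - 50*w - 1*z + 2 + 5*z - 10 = -40*w + 4*z - 8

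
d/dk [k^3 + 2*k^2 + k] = 3*k^2 + 4*k + 1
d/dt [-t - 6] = -1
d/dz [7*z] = 7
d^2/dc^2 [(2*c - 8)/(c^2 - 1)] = 4*(4*c^2*(c - 4) + (4 - 3*c)*(c^2 - 1))/(c^2 - 1)^3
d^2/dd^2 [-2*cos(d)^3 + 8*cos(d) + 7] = 18*cos(d)^3 - 20*cos(d)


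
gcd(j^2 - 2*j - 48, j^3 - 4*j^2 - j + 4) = 1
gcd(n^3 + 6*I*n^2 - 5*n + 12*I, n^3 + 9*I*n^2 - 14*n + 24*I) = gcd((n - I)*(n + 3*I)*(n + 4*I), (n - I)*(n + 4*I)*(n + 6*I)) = n^2 + 3*I*n + 4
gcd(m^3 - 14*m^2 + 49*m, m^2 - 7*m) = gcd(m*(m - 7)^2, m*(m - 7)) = m^2 - 7*m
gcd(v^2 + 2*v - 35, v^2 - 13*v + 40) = v - 5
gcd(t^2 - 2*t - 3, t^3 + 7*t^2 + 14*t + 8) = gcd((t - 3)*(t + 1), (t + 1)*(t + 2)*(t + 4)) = t + 1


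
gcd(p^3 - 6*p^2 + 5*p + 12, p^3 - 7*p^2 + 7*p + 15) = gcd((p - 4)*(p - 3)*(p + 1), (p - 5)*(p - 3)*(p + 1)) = p^2 - 2*p - 3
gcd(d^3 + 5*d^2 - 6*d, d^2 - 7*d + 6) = d - 1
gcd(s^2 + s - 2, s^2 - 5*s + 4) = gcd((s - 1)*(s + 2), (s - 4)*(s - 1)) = s - 1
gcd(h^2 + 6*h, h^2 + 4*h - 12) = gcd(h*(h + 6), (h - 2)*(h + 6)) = h + 6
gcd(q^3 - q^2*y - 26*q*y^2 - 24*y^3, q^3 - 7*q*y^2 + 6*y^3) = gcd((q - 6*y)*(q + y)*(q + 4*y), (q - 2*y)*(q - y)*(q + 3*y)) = 1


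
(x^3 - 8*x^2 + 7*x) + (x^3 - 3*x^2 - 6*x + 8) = 2*x^3 - 11*x^2 + x + 8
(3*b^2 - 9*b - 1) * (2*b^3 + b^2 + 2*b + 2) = 6*b^5 - 15*b^4 - 5*b^3 - 13*b^2 - 20*b - 2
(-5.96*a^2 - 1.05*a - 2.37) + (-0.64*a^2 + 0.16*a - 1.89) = -6.6*a^2 - 0.89*a - 4.26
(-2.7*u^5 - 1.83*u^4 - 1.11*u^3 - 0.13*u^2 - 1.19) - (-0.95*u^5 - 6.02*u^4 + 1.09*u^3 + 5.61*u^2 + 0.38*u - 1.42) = -1.75*u^5 + 4.19*u^4 - 2.2*u^3 - 5.74*u^2 - 0.38*u + 0.23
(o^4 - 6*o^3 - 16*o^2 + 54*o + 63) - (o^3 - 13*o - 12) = o^4 - 7*o^3 - 16*o^2 + 67*o + 75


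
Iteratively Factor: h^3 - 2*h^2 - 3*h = (h)*(h^2 - 2*h - 3) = h*(h + 1)*(h - 3)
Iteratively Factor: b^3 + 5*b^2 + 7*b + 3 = (b + 1)*(b^2 + 4*b + 3) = (b + 1)*(b + 3)*(b + 1)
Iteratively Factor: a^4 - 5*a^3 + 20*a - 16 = (a - 4)*(a^3 - a^2 - 4*a + 4) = (a - 4)*(a - 2)*(a^2 + a - 2) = (a - 4)*(a - 2)*(a - 1)*(a + 2)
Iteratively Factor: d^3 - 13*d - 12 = (d - 4)*(d^2 + 4*d + 3) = (d - 4)*(d + 1)*(d + 3)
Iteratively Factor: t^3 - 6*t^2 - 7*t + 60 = (t - 4)*(t^2 - 2*t - 15) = (t - 4)*(t + 3)*(t - 5)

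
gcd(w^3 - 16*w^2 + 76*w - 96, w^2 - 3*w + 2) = w - 2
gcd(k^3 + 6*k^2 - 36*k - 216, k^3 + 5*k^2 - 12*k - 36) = k + 6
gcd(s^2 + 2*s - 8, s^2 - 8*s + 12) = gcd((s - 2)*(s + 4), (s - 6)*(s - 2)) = s - 2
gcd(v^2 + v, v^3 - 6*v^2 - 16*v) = v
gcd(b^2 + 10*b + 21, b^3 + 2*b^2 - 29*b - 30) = 1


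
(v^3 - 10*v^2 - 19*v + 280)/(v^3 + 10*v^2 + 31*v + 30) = (v^2 - 15*v + 56)/(v^2 + 5*v + 6)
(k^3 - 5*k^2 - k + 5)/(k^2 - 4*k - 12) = (-k^3 + 5*k^2 + k - 5)/(-k^2 + 4*k + 12)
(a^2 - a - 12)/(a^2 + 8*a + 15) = (a - 4)/(a + 5)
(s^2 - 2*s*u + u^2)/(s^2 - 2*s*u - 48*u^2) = (-s^2 + 2*s*u - u^2)/(-s^2 + 2*s*u + 48*u^2)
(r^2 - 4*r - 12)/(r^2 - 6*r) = (r + 2)/r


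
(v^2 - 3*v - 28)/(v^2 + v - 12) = (v - 7)/(v - 3)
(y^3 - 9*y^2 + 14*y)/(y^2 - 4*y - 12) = y*(-y^2 + 9*y - 14)/(-y^2 + 4*y + 12)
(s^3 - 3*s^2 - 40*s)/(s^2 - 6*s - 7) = s*(-s^2 + 3*s + 40)/(-s^2 + 6*s + 7)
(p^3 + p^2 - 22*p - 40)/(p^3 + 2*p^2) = (p^2 - p - 20)/p^2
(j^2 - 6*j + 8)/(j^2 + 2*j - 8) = (j - 4)/(j + 4)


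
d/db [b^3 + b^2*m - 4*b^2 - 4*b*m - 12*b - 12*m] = 3*b^2 + 2*b*m - 8*b - 4*m - 12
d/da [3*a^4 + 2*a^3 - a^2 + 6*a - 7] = 12*a^3 + 6*a^2 - 2*a + 6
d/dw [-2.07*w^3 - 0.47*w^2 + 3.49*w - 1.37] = -6.21*w^2 - 0.94*w + 3.49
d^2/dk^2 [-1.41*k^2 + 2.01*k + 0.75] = -2.82000000000000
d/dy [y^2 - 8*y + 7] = 2*y - 8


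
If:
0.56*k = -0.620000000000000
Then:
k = -1.11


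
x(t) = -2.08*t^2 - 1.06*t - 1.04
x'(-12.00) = 48.86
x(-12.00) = -287.84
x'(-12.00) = 48.86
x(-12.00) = -287.84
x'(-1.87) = 6.72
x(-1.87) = -6.33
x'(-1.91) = 6.89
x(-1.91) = -6.60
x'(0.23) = -2.02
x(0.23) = -1.39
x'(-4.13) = 16.12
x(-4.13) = -32.14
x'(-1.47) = 5.06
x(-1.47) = -3.98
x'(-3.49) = 13.46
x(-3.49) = -22.68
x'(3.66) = -16.29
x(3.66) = -32.78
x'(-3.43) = 13.21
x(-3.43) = -21.88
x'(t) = -4.16*t - 1.06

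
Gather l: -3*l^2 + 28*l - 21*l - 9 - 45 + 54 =-3*l^2 + 7*l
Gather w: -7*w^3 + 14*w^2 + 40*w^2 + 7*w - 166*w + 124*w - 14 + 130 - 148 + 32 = -7*w^3 + 54*w^2 - 35*w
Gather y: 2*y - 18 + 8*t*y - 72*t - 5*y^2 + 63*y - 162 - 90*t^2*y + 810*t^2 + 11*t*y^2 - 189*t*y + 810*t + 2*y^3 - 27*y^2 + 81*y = 810*t^2 + 738*t + 2*y^3 + y^2*(11*t - 32) + y*(-90*t^2 - 181*t + 146) - 180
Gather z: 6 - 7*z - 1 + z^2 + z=z^2 - 6*z + 5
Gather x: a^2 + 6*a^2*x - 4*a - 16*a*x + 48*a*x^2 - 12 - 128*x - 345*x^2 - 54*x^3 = a^2 - 4*a - 54*x^3 + x^2*(48*a - 345) + x*(6*a^2 - 16*a - 128) - 12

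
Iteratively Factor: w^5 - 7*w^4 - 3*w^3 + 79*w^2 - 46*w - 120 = (w + 1)*(w^4 - 8*w^3 + 5*w^2 + 74*w - 120) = (w - 2)*(w + 1)*(w^3 - 6*w^2 - 7*w + 60) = (w - 4)*(w - 2)*(w + 1)*(w^2 - 2*w - 15) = (w - 4)*(w - 2)*(w + 1)*(w + 3)*(w - 5)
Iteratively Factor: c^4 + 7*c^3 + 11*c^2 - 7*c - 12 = (c - 1)*(c^3 + 8*c^2 + 19*c + 12) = (c - 1)*(c + 1)*(c^2 + 7*c + 12) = (c - 1)*(c + 1)*(c + 3)*(c + 4)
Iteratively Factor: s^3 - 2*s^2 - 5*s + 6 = (s + 2)*(s^2 - 4*s + 3) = (s - 3)*(s + 2)*(s - 1)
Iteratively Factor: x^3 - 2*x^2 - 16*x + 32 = (x - 4)*(x^2 + 2*x - 8) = (x - 4)*(x + 4)*(x - 2)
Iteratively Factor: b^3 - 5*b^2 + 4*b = (b - 1)*(b^2 - 4*b) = b*(b - 1)*(b - 4)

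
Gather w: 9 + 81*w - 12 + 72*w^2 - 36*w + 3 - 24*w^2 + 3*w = 48*w^2 + 48*w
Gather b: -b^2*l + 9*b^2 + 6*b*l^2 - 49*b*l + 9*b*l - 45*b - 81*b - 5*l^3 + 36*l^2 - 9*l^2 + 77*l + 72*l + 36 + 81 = b^2*(9 - l) + b*(6*l^2 - 40*l - 126) - 5*l^3 + 27*l^2 + 149*l + 117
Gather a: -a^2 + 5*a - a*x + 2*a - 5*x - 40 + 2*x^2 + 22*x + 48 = -a^2 + a*(7 - x) + 2*x^2 + 17*x + 8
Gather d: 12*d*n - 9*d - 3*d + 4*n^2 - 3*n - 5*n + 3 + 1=d*(12*n - 12) + 4*n^2 - 8*n + 4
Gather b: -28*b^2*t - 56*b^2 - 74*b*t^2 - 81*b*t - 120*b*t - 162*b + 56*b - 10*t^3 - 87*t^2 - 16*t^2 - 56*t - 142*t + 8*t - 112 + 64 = b^2*(-28*t - 56) + b*(-74*t^2 - 201*t - 106) - 10*t^3 - 103*t^2 - 190*t - 48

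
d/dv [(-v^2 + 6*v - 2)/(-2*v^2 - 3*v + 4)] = (15*v^2 - 16*v + 18)/(4*v^4 + 12*v^3 - 7*v^2 - 24*v + 16)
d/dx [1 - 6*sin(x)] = -6*cos(x)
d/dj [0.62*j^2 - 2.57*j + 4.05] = 1.24*j - 2.57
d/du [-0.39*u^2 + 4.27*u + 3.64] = 4.27 - 0.78*u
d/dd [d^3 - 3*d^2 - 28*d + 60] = 3*d^2 - 6*d - 28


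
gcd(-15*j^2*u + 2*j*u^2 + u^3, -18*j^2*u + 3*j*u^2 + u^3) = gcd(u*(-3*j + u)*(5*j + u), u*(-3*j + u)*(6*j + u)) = -3*j*u + u^2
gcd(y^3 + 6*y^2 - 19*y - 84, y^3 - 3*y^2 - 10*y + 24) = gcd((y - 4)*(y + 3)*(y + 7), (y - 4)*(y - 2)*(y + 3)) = y^2 - y - 12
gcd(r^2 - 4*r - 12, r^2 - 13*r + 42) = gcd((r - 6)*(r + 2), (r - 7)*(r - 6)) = r - 6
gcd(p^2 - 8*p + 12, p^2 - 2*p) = p - 2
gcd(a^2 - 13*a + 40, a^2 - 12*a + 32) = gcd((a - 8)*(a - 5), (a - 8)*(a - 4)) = a - 8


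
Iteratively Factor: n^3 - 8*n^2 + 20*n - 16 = (n - 4)*(n^2 - 4*n + 4) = (n - 4)*(n - 2)*(n - 2)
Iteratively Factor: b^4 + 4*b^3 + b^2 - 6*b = (b - 1)*(b^3 + 5*b^2 + 6*b) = (b - 1)*(b + 3)*(b^2 + 2*b) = b*(b - 1)*(b + 3)*(b + 2)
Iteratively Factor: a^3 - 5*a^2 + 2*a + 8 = (a - 4)*(a^2 - a - 2) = (a - 4)*(a - 2)*(a + 1)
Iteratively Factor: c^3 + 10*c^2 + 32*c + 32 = (c + 4)*(c^2 + 6*c + 8) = (c + 4)^2*(c + 2)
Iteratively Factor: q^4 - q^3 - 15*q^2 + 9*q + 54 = (q - 3)*(q^3 + 2*q^2 - 9*q - 18) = (q - 3)*(q + 3)*(q^2 - q - 6) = (q - 3)*(q + 2)*(q + 3)*(q - 3)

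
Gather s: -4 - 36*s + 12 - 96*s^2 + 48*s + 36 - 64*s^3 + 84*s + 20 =-64*s^3 - 96*s^2 + 96*s + 64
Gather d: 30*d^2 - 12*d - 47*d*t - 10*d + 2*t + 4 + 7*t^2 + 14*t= 30*d^2 + d*(-47*t - 22) + 7*t^2 + 16*t + 4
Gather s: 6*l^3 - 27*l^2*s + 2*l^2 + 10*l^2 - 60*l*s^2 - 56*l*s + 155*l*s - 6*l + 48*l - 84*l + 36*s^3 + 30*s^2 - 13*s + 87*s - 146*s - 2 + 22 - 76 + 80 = 6*l^3 + 12*l^2 - 42*l + 36*s^3 + s^2*(30 - 60*l) + s*(-27*l^2 + 99*l - 72) + 24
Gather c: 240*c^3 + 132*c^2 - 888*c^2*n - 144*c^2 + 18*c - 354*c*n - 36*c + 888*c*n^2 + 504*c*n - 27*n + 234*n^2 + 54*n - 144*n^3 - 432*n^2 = 240*c^3 + c^2*(-888*n - 12) + c*(888*n^2 + 150*n - 18) - 144*n^3 - 198*n^2 + 27*n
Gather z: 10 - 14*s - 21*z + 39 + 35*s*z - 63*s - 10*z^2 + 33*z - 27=-77*s - 10*z^2 + z*(35*s + 12) + 22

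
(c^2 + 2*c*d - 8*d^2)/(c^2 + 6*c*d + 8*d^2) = (c - 2*d)/(c + 2*d)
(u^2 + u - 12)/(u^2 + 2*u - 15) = (u + 4)/(u + 5)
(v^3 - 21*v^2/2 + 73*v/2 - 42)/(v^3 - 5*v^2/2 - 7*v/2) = (v^2 - 7*v + 12)/(v*(v + 1))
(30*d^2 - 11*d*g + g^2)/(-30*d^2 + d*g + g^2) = (-6*d + g)/(6*d + g)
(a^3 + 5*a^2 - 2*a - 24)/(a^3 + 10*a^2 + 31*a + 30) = (a^2 + 2*a - 8)/(a^2 + 7*a + 10)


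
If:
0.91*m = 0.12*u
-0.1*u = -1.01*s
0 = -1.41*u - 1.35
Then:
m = -0.13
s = -0.09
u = -0.96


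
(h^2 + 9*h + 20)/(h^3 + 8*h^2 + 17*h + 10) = (h + 4)/(h^2 + 3*h + 2)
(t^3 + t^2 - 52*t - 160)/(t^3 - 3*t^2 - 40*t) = (t + 4)/t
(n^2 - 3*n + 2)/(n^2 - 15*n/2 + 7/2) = 2*(n^2 - 3*n + 2)/(2*n^2 - 15*n + 7)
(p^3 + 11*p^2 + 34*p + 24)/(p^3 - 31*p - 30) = (p^2 + 10*p + 24)/(p^2 - p - 30)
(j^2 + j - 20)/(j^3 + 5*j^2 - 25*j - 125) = (j - 4)/(j^2 - 25)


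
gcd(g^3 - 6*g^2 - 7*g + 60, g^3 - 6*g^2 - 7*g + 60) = g^3 - 6*g^2 - 7*g + 60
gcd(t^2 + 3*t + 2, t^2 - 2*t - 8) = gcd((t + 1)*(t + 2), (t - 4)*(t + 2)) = t + 2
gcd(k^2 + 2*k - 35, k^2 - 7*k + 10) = k - 5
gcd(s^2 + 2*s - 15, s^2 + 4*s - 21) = s - 3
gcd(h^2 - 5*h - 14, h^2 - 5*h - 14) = h^2 - 5*h - 14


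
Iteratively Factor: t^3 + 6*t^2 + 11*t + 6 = (t + 2)*(t^2 + 4*t + 3) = (t + 1)*(t + 2)*(t + 3)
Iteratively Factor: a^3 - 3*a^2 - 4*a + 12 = (a - 3)*(a^2 - 4) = (a - 3)*(a + 2)*(a - 2)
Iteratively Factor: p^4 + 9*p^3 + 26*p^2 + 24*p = (p + 4)*(p^3 + 5*p^2 + 6*p) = (p + 2)*(p + 4)*(p^2 + 3*p) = p*(p + 2)*(p + 4)*(p + 3)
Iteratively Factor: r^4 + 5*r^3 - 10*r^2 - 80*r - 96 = (r + 3)*(r^3 + 2*r^2 - 16*r - 32) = (r - 4)*(r + 3)*(r^2 + 6*r + 8) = (r - 4)*(r + 2)*(r + 3)*(r + 4)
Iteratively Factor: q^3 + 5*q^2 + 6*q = (q + 2)*(q^2 + 3*q) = q*(q + 2)*(q + 3)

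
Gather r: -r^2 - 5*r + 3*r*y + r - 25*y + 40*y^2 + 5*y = -r^2 + r*(3*y - 4) + 40*y^2 - 20*y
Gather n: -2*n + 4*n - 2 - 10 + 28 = 2*n + 16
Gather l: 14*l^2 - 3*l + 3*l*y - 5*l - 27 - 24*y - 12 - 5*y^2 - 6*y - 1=14*l^2 + l*(3*y - 8) - 5*y^2 - 30*y - 40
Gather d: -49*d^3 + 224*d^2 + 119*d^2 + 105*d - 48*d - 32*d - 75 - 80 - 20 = -49*d^3 + 343*d^2 + 25*d - 175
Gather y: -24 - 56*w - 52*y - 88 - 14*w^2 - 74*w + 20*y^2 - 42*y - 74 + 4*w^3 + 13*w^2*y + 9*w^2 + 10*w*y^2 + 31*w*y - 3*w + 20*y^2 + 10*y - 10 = 4*w^3 - 5*w^2 - 133*w + y^2*(10*w + 40) + y*(13*w^2 + 31*w - 84) - 196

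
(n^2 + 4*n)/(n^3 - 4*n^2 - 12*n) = (n + 4)/(n^2 - 4*n - 12)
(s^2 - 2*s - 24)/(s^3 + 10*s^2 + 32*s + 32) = (s - 6)/(s^2 + 6*s + 8)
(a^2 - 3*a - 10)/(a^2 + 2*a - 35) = (a + 2)/(a + 7)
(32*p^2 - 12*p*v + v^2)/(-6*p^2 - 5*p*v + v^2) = (-32*p^2 + 12*p*v - v^2)/(6*p^2 + 5*p*v - v^2)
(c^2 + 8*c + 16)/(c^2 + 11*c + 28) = (c + 4)/(c + 7)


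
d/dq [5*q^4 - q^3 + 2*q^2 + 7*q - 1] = 20*q^3 - 3*q^2 + 4*q + 7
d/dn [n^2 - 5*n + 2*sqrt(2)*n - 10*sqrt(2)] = 2*n - 5 + 2*sqrt(2)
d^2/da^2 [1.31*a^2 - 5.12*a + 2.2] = 2.62000000000000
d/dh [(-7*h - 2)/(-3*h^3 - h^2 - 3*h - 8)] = (21*h^3 + 7*h^2 + 21*h - (7*h + 2)*(9*h^2 + 2*h + 3) + 56)/(3*h^3 + h^2 + 3*h + 8)^2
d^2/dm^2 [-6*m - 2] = 0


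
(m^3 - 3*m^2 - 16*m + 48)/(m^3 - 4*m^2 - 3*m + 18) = (m^2 - 16)/(m^2 - m - 6)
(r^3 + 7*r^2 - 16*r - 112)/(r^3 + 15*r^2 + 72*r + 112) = (r - 4)/(r + 4)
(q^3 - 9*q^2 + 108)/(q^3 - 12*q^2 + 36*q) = (q + 3)/q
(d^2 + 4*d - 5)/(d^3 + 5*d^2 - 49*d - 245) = (d - 1)/(d^2 - 49)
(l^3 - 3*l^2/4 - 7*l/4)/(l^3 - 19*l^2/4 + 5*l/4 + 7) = l/(l - 4)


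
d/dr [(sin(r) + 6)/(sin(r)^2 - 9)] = (-12*sin(r) + cos(r)^2 - 10)*cos(r)/(sin(r)^2 - 9)^2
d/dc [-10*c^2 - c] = -20*c - 1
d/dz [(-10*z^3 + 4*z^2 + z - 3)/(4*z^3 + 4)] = (-4*z^4 - 2*z^3 - 21*z^2 + 8*z + 1)/(4*(z^6 + 2*z^3 + 1))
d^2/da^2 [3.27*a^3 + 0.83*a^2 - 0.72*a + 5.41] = 19.62*a + 1.66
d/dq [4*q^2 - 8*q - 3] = 8*q - 8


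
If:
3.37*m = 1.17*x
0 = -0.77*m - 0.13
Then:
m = -0.17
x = -0.49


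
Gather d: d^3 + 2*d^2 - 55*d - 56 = d^3 + 2*d^2 - 55*d - 56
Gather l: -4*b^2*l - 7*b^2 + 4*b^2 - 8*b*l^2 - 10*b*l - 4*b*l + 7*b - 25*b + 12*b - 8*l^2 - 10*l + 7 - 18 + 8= -3*b^2 - 6*b + l^2*(-8*b - 8) + l*(-4*b^2 - 14*b - 10) - 3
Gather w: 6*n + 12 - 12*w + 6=6*n - 12*w + 18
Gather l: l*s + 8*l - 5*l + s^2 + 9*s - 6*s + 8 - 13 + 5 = l*(s + 3) + s^2 + 3*s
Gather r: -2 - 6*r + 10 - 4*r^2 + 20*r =-4*r^2 + 14*r + 8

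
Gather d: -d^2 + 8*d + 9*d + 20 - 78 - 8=-d^2 + 17*d - 66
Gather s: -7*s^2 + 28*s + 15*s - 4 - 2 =-7*s^2 + 43*s - 6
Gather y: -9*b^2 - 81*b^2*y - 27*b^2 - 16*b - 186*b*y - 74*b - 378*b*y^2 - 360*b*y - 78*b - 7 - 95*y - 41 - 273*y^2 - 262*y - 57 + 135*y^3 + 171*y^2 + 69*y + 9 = -36*b^2 - 168*b + 135*y^3 + y^2*(-378*b - 102) + y*(-81*b^2 - 546*b - 288) - 96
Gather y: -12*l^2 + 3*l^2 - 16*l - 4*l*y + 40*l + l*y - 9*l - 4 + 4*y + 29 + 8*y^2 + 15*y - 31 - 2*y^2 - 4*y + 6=-9*l^2 + 15*l + 6*y^2 + y*(15 - 3*l)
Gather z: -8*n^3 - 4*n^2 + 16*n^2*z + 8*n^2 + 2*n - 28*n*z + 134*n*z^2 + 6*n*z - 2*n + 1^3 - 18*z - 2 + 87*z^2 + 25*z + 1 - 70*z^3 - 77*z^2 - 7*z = -8*n^3 + 4*n^2 - 70*z^3 + z^2*(134*n + 10) + z*(16*n^2 - 22*n)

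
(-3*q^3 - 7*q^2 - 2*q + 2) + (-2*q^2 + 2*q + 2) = -3*q^3 - 9*q^2 + 4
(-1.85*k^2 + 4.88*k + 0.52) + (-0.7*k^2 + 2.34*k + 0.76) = -2.55*k^2 + 7.22*k + 1.28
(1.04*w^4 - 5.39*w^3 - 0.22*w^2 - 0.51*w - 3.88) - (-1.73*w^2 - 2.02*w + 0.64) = 1.04*w^4 - 5.39*w^3 + 1.51*w^2 + 1.51*w - 4.52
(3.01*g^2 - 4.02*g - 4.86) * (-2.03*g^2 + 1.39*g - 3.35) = -6.1103*g^4 + 12.3445*g^3 - 5.8055*g^2 + 6.7116*g + 16.281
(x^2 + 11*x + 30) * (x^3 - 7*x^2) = x^5 + 4*x^4 - 47*x^3 - 210*x^2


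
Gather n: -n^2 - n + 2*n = -n^2 + n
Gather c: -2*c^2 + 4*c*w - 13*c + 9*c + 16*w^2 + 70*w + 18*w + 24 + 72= -2*c^2 + c*(4*w - 4) + 16*w^2 + 88*w + 96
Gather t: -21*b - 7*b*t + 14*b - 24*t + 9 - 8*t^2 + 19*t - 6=-7*b - 8*t^2 + t*(-7*b - 5) + 3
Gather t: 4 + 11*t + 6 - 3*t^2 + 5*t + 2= -3*t^2 + 16*t + 12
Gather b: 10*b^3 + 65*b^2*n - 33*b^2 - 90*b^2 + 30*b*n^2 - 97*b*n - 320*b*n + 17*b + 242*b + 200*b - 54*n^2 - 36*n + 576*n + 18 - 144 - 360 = 10*b^3 + b^2*(65*n - 123) + b*(30*n^2 - 417*n + 459) - 54*n^2 + 540*n - 486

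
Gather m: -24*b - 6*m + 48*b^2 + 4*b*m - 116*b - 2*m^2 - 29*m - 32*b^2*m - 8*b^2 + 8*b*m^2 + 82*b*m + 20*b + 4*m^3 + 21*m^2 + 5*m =40*b^2 - 120*b + 4*m^3 + m^2*(8*b + 19) + m*(-32*b^2 + 86*b - 30)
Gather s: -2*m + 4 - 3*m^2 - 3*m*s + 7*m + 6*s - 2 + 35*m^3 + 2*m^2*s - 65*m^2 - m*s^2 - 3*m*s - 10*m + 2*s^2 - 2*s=35*m^3 - 68*m^2 - 5*m + s^2*(2 - m) + s*(2*m^2 - 6*m + 4) + 2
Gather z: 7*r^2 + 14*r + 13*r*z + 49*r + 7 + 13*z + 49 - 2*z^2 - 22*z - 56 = 7*r^2 + 63*r - 2*z^2 + z*(13*r - 9)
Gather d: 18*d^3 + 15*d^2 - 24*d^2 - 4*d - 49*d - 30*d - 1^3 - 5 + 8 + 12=18*d^3 - 9*d^2 - 83*d + 14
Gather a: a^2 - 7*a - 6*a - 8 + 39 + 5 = a^2 - 13*a + 36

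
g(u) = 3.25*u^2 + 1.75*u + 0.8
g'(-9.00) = -56.75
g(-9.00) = 248.30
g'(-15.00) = -95.75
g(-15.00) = 705.80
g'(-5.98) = -37.12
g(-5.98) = 106.56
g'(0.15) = 2.72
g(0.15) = 1.14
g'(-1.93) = -10.80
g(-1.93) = 9.53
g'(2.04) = 15.01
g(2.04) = 17.90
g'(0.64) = 5.91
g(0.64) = 3.25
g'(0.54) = 5.26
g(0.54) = 2.69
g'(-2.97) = -17.56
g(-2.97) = 24.27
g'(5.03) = 34.44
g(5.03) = 91.83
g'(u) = 6.5*u + 1.75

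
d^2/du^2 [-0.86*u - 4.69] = 0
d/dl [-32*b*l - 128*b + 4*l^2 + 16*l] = -32*b + 8*l + 16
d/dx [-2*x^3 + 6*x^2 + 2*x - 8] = -6*x^2 + 12*x + 2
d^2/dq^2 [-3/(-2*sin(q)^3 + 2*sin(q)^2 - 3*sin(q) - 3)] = 3*(2*(6*sin(q)^2 - 4*sin(q) + 3)^2*cos(q)^2 + (9*sin(q)/2 - sin(3*q)/2 + cos(2*q) + 2)*(18*sin(q)^3 - 8*sin(q)^2 - 9*sin(q) + 4))/(9*sin(q)/2 - sin(3*q)/2 + cos(2*q) + 2)^3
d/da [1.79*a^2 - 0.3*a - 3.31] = 3.58*a - 0.3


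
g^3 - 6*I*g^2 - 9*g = g*(g - 3*I)^2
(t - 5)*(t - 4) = t^2 - 9*t + 20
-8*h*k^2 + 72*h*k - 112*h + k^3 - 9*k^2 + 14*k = (-8*h + k)*(k - 7)*(k - 2)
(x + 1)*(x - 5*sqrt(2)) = x^2 - 5*sqrt(2)*x + x - 5*sqrt(2)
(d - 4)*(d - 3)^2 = d^3 - 10*d^2 + 33*d - 36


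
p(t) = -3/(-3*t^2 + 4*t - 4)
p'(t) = -3*(6*t - 4)/(-3*t^2 + 4*t - 4)^2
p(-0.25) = 0.58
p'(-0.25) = 0.61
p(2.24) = 0.30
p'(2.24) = -0.28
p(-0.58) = 0.41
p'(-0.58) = 0.42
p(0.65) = 1.12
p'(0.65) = 0.04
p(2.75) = 0.19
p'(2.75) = -0.15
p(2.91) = 0.17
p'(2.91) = -0.13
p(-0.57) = 0.41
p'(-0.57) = 0.42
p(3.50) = 0.11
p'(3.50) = -0.07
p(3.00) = 0.16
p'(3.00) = -0.12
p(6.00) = 0.03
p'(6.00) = -0.01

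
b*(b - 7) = b^2 - 7*b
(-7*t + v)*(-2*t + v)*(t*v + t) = 14*t^3*v + 14*t^3 - 9*t^2*v^2 - 9*t^2*v + t*v^3 + t*v^2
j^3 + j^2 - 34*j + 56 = (j - 4)*(j - 2)*(j + 7)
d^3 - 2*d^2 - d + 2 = (d - 2)*(d - 1)*(d + 1)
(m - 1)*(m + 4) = m^2 + 3*m - 4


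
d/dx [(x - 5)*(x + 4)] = 2*x - 1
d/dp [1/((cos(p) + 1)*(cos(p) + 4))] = (2*cos(p) + 5)*sin(p)/((cos(p) + 1)^2*(cos(p) + 4)^2)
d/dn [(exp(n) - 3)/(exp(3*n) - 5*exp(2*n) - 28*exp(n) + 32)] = ((exp(n) - 3)*(-3*exp(2*n) + 10*exp(n) + 28) + exp(3*n) - 5*exp(2*n) - 28*exp(n) + 32)*exp(n)/(exp(3*n) - 5*exp(2*n) - 28*exp(n) + 32)^2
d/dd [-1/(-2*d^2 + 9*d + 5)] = (9 - 4*d)/(-2*d^2 + 9*d + 5)^2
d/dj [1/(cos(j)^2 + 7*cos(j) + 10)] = (2*cos(j) + 7)*sin(j)/(cos(j)^2 + 7*cos(j) + 10)^2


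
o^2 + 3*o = o*(o + 3)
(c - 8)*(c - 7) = c^2 - 15*c + 56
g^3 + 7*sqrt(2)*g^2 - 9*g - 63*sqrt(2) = (g - 3)*(g + 3)*(g + 7*sqrt(2))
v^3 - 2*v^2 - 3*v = v*(v - 3)*(v + 1)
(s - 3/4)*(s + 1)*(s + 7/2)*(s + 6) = s^4 + 39*s^3/4 + 181*s^2/8 - 15*s/8 - 63/4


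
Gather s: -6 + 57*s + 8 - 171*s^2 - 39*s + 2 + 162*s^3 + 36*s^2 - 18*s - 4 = 162*s^3 - 135*s^2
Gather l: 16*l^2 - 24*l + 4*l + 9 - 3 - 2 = 16*l^2 - 20*l + 4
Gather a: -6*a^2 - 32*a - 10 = -6*a^2 - 32*a - 10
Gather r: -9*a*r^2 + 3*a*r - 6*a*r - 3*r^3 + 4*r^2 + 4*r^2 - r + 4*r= -3*r^3 + r^2*(8 - 9*a) + r*(3 - 3*a)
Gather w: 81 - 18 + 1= 64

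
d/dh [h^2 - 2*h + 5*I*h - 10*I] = 2*h - 2 + 5*I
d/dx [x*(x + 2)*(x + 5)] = 3*x^2 + 14*x + 10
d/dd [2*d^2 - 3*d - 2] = 4*d - 3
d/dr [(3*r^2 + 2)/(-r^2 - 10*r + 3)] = 2*(-15*r^2 + 11*r + 10)/(r^4 + 20*r^3 + 94*r^2 - 60*r + 9)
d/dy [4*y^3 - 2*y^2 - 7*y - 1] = 12*y^2 - 4*y - 7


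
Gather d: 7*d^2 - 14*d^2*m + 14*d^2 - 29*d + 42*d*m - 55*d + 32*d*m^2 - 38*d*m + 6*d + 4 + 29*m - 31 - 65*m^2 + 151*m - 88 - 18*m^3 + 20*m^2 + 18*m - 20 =d^2*(21 - 14*m) + d*(32*m^2 + 4*m - 78) - 18*m^3 - 45*m^2 + 198*m - 135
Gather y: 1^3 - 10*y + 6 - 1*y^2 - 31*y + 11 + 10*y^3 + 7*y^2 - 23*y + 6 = 10*y^3 + 6*y^2 - 64*y + 24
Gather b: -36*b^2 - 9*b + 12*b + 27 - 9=-36*b^2 + 3*b + 18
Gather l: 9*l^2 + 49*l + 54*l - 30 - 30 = 9*l^2 + 103*l - 60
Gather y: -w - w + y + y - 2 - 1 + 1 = -2*w + 2*y - 2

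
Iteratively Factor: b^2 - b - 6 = (b - 3)*(b + 2)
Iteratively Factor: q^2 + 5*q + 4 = (q + 1)*(q + 4)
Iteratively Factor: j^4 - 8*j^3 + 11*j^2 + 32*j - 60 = (j + 2)*(j^3 - 10*j^2 + 31*j - 30) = (j - 5)*(j + 2)*(j^2 - 5*j + 6) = (j - 5)*(j - 2)*(j + 2)*(j - 3)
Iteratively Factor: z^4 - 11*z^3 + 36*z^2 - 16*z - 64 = (z - 4)*(z^3 - 7*z^2 + 8*z + 16) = (z - 4)*(z + 1)*(z^2 - 8*z + 16) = (z - 4)^2*(z + 1)*(z - 4)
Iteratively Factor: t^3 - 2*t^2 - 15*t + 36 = (t + 4)*(t^2 - 6*t + 9) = (t - 3)*(t + 4)*(t - 3)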